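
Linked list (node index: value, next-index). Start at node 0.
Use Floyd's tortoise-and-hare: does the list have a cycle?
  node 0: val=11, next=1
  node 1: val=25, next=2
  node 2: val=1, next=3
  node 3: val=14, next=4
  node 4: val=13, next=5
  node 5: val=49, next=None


Floyd's tortoise (slow, +1) and hare (fast, +2):
  init: slow=0, fast=0
  step 1: slow=1, fast=2
  step 2: slow=2, fast=4
  step 3: fast 4->5->None, no cycle

Cycle: no


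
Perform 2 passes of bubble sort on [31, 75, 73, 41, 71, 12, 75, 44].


Initial: [31, 75, 73, 41, 71, 12, 75, 44]
Pass 1: [31, 73, 41, 71, 12, 75, 44, 75] (5 swaps)
Pass 2: [31, 41, 71, 12, 73, 44, 75, 75] (4 swaps)

After 2 passes: [31, 41, 71, 12, 73, 44, 75, 75]


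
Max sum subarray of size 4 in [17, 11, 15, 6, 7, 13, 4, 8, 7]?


[0:4]: 49
[1:5]: 39
[2:6]: 41
[3:7]: 30
[4:8]: 32
[5:9]: 32

Max: 49 at [0:4]


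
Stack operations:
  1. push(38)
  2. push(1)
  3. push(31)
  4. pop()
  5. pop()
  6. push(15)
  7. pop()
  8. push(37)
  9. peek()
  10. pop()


push(38) -> [38]
push(1) -> [38, 1]
push(31) -> [38, 1, 31]
pop()->31, [38, 1]
pop()->1, [38]
push(15) -> [38, 15]
pop()->15, [38]
push(37) -> [38, 37]
peek()->37
pop()->37, [38]

Final stack: [38]


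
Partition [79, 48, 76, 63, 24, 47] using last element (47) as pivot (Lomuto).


Pivot: 47
  24 <= 47: swap -> [24, 48, 76, 63, 79, 47]
Place pivot at 1: [24, 47, 76, 63, 79, 48]

Partitioned: [24, 47, 76, 63, 79, 48]


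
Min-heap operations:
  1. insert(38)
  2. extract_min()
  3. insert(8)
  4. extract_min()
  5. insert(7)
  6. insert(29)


insert(38) -> [38]
extract_min()->38, []
insert(8) -> [8]
extract_min()->8, []
insert(7) -> [7]
insert(29) -> [7, 29]

Final heap: [7, 29]


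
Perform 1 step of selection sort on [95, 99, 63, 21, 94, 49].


Initial: [95, 99, 63, 21, 94, 49]
Step 1: min=21 at 3
  Swap: [21, 99, 63, 95, 94, 49]

After 1 step: [21, 99, 63, 95, 94, 49]


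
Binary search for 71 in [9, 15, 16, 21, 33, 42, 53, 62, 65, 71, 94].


Step 1: lo=0, hi=10, mid=5, val=42
Step 2: lo=6, hi=10, mid=8, val=65
Step 3: lo=9, hi=10, mid=9, val=71

Found at index 9


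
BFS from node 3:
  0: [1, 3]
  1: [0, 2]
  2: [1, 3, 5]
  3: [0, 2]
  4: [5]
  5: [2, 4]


Visit 3, enqueue [0, 2]
Visit 0, enqueue [1]
Visit 2, enqueue [5]
Visit 1, enqueue []
Visit 5, enqueue [4]
Visit 4, enqueue []

BFS order: [3, 0, 2, 1, 5, 4]


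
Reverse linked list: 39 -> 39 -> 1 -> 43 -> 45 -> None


Step 1: curr=39, set curr.next=prev(None) | reversed so far: 39
Step 2: curr=39, set curr.next=prev(39) | reversed so far: 39 -> 39
Step 3: curr=1, set curr.next=prev(39) | reversed so far: 1 -> 39 -> 39
Step 4: curr=43, set curr.next=prev(1) | reversed so far: 43 -> 1 -> 39 -> 39
Step 5: curr=45, set curr.next=prev(43) | reversed so far: 45 -> 43 -> 1 -> 39 -> 39

45 -> 43 -> 1 -> 39 -> 39 -> None


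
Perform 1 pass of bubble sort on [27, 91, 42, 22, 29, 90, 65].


Initial: [27, 91, 42, 22, 29, 90, 65]
Pass 1: [27, 42, 22, 29, 90, 65, 91] (5 swaps)

After 1 pass: [27, 42, 22, 29, 90, 65, 91]


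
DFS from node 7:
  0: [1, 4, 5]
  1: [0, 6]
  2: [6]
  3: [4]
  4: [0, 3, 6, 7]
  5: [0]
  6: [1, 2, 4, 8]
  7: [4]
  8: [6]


Visit 7, push [4]
Visit 4, push [6, 3, 0]
Visit 0, push [5, 1]
Visit 1, push [6]
Visit 6, push [8, 2]
Visit 2, push []
Visit 8, push []
Visit 5, push []
Visit 3, push []

DFS order: [7, 4, 0, 1, 6, 2, 8, 5, 3]


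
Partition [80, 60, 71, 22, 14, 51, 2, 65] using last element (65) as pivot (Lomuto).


Pivot: 65
  60 <= 65: swap -> [60, 80, 71, 22, 14, 51, 2, 65]
  22 <= 65: swap -> [60, 22, 71, 80, 14, 51, 2, 65]
  14 <= 65: swap -> [60, 22, 14, 80, 71, 51, 2, 65]
  51 <= 65: swap -> [60, 22, 14, 51, 71, 80, 2, 65]
  2 <= 65: swap -> [60, 22, 14, 51, 2, 80, 71, 65]
Place pivot at 5: [60, 22, 14, 51, 2, 65, 71, 80]

Partitioned: [60, 22, 14, 51, 2, 65, 71, 80]


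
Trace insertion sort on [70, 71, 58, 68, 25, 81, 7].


Initial: [70, 71, 58, 68, 25, 81, 7]
Insert 71: [70, 71, 58, 68, 25, 81, 7]
Insert 58: [58, 70, 71, 68, 25, 81, 7]
Insert 68: [58, 68, 70, 71, 25, 81, 7]
Insert 25: [25, 58, 68, 70, 71, 81, 7]
Insert 81: [25, 58, 68, 70, 71, 81, 7]
Insert 7: [7, 25, 58, 68, 70, 71, 81]

Sorted: [7, 25, 58, 68, 70, 71, 81]


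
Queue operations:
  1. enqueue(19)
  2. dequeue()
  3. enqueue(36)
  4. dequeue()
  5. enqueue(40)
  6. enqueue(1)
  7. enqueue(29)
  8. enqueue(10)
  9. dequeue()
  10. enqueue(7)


enqueue(19) -> [19]
dequeue()->19, []
enqueue(36) -> [36]
dequeue()->36, []
enqueue(40) -> [40]
enqueue(1) -> [40, 1]
enqueue(29) -> [40, 1, 29]
enqueue(10) -> [40, 1, 29, 10]
dequeue()->40, [1, 29, 10]
enqueue(7) -> [1, 29, 10, 7]

Final queue: [1, 29, 10, 7]


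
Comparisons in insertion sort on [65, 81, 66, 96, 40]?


Algorithm: insertion sort
Input: [65, 81, 66, 96, 40]
Sorted: [40, 65, 66, 81, 96]

8


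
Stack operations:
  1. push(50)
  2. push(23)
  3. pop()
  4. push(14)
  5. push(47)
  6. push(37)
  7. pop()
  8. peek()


push(50) -> [50]
push(23) -> [50, 23]
pop()->23, [50]
push(14) -> [50, 14]
push(47) -> [50, 14, 47]
push(37) -> [50, 14, 47, 37]
pop()->37, [50, 14, 47]
peek()->47

Final stack: [50, 14, 47]


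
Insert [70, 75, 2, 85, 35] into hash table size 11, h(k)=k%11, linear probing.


Insert 70: h=4 -> slot 4
Insert 75: h=9 -> slot 9
Insert 2: h=2 -> slot 2
Insert 85: h=8 -> slot 8
Insert 35: h=2, 1 probes -> slot 3

Table: [None, None, 2, 35, 70, None, None, None, 85, 75, None]


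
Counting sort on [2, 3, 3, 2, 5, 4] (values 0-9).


Input: [2, 3, 3, 2, 5, 4]
Counts: [0, 0, 2, 2, 1, 1, 0, 0, 0, 0]

Sorted: [2, 2, 3, 3, 4, 5]


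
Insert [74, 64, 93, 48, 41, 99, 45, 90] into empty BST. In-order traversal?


Insert 74: root
Insert 64: L from 74
Insert 93: R from 74
Insert 48: L from 74 -> L from 64
Insert 41: L from 74 -> L from 64 -> L from 48
Insert 99: R from 74 -> R from 93
Insert 45: L from 74 -> L from 64 -> L from 48 -> R from 41
Insert 90: R from 74 -> L from 93

In-order: [41, 45, 48, 64, 74, 90, 93, 99]


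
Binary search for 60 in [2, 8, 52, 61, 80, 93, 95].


Step 1: lo=0, hi=6, mid=3, val=61
Step 2: lo=0, hi=2, mid=1, val=8
Step 3: lo=2, hi=2, mid=2, val=52

Not found


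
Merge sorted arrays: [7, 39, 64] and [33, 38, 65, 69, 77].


Take 7 from A
Take 33 from B
Take 38 from B
Take 39 from A
Take 64 from A

Merged: [7, 33, 38, 39, 64, 65, 69, 77]


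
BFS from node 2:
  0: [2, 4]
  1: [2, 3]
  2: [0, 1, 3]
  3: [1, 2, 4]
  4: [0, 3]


Visit 2, enqueue [0, 1, 3]
Visit 0, enqueue [4]
Visit 1, enqueue []
Visit 3, enqueue []
Visit 4, enqueue []

BFS order: [2, 0, 1, 3, 4]


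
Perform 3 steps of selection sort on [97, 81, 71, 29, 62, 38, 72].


Initial: [97, 81, 71, 29, 62, 38, 72]
Step 1: min=29 at 3
  Swap: [29, 81, 71, 97, 62, 38, 72]
Step 2: min=38 at 5
  Swap: [29, 38, 71, 97, 62, 81, 72]
Step 3: min=62 at 4
  Swap: [29, 38, 62, 97, 71, 81, 72]

After 3 steps: [29, 38, 62, 97, 71, 81, 72]


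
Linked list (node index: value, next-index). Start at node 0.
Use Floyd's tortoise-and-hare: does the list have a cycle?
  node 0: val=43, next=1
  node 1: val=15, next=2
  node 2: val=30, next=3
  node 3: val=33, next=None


Floyd's tortoise (slow, +1) and hare (fast, +2):
  init: slow=0, fast=0
  step 1: slow=1, fast=2
  step 2: fast 2->3->None, no cycle

Cycle: no


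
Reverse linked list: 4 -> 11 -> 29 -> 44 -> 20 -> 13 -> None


Step 1: curr=4, set curr.next=prev(None) | reversed so far: 4
Step 2: curr=11, set curr.next=prev(4) | reversed so far: 11 -> 4
Step 3: curr=29, set curr.next=prev(11) | reversed so far: 29 -> 11 -> 4
Step 4: curr=44, set curr.next=prev(29) | reversed so far: 44 -> 29 -> 11 -> 4
Step 5: curr=20, set curr.next=prev(44) | reversed so far: 20 -> 44 -> 29 -> 11 -> 4
Step 6: curr=13, set curr.next=prev(20) | reversed so far: 13 -> 20 -> 44 -> 29 -> 11 -> 4

13 -> 20 -> 44 -> 29 -> 11 -> 4 -> None


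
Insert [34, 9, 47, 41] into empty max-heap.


Insert 34: [34]
Insert 9: [34, 9]
Insert 47: [47, 9, 34]
Insert 41: [47, 41, 34, 9]

Final heap: [47, 41, 34, 9]


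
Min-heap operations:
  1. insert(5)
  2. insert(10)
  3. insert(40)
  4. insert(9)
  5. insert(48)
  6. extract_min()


insert(5) -> [5]
insert(10) -> [5, 10]
insert(40) -> [5, 10, 40]
insert(9) -> [5, 9, 40, 10]
insert(48) -> [5, 9, 40, 10, 48]
extract_min()->5, [9, 10, 40, 48]

Final heap: [9, 10, 40, 48]


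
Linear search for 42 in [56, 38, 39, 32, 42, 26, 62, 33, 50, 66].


i=0: 56!=42
i=1: 38!=42
i=2: 39!=42
i=3: 32!=42
i=4: 42==42 found!

Found at 4, 5 comps


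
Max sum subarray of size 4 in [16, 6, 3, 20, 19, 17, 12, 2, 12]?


[0:4]: 45
[1:5]: 48
[2:6]: 59
[3:7]: 68
[4:8]: 50
[5:9]: 43

Max: 68 at [3:7]


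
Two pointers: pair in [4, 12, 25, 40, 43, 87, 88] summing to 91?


lo=0(4)+hi=6(88)=92
lo=0(4)+hi=5(87)=91

Yes: 4+87=91


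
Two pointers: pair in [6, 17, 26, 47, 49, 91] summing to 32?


lo=0(6)+hi=5(91)=97
lo=0(6)+hi=4(49)=55
lo=0(6)+hi=3(47)=53
lo=0(6)+hi=2(26)=32

Yes: 6+26=32


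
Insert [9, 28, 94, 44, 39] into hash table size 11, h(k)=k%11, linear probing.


Insert 9: h=9 -> slot 9
Insert 28: h=6 -> slot 6
Insert 94: h=6, 1 probes -> slot 7
Insert 44: h=0 -> slot 0
Insert 39: h=6, 2 probes -> slot 8

Table: [44, None, None, None, None, None, 28, 94, 39, 9, None]


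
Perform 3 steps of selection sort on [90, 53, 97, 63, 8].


Initial: [90, 53, 97, 63, 8]
Step 1: min=8 at 4
  Swap: [8, 53, 97, 63, 90]
Step 2: min=53 at 1
  Swap: [8, 53, 97, 63, 90]
Step 3: min=63 at 3
  Swap: [8, 53, 63, 97, 90]

After 3 steps: [8, 53, 63, 97, 90]


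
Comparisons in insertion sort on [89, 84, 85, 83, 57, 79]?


Algorithm: insertion sort
Input: [89, 84, 85, 83, 57, 79]
Sorted: [57, 79, 83, 84, 85, 89]

15


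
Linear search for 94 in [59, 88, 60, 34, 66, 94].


i=0: 59!=94
i=1: 88!=94
i=2: 60!=94
i=3: 34!=94
i=4: 66!=94
i=5: 94==94 found!

Found at 5, 6 comps


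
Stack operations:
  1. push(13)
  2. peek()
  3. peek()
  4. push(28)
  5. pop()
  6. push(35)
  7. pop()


push(13) -> [13]
peek()->13
peek()->13
push(28) -> [13, 28]
pop()->28, [13]
push(35) -> [13, 35]
pop()->35, [13]

Final stack: [13]


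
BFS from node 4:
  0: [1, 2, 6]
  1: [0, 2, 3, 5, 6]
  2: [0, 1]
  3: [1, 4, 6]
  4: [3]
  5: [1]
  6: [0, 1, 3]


Visit 4, enqueue [3]
Visit 3, enqueue [1, 6]
Visit 1, enqueue [0, 2, 5]
Visit 6, enqueue []
Visit 0, enqueue []
Visit 2, enqueue []
Visit 5, enqueue []

BFS order: [4, 3, 1, 6, 0, 2, 5]


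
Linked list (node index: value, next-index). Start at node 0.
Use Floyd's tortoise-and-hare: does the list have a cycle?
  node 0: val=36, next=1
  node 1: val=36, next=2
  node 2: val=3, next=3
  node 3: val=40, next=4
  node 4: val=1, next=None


Floyd's tortoise (slow, +1) and hare (fast, +2):
  init: slow=0, fast=0
  step 1: slow=1, fast=2
  step 2: slow=2, fast=4
  step 3: fast -> None, no cycle

Cycle: no


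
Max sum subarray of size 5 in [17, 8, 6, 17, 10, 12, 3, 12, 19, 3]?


[0:5]: 58
[1:6]: 53
[2:7]: 48
[3:8]: 54
[4:9]: 56
[5:10]: 49

Max: 58 at [0:5]


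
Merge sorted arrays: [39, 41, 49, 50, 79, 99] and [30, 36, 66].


Take 30 from B
Take 36 from B
Take 39 from A
Take 41 from A
Take 49 from A
Take 50 from A
Take 66 from B

Merged: [30, 36, 39, 41, 49, 50, 66, 79, 99]


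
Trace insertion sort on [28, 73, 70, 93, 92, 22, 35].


Initial: [28, 73, 70, 93, 92, 22, 35]
Insert 73: [28, 73, 70, 93, 92, 22, 35]
Insert 70: [28, 70, 73, 93, 92, 22, 35]
Insert 93: [28, 70, 73, 93, 92, 22, 35]
Insert 92: [28, 70, 73, 92, 93, 22, 35]
Insert 22: [22, 28, 70, 73, 92, 93, 35]
Insert 35: [22, 28, 35, 70, 73, 92, 93]

Sorted: [22, 28, 35, 70, 73, 92, 93]


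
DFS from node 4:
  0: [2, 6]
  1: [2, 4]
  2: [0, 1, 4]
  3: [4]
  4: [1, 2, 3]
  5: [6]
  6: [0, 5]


Visit 4, push [3, 2, 1]
Visit 1, push [2]
Visit 2, push [0]
Visit 0, push [6]
Visit 6, push [5]
Visit 5, push []
Visit 3, push []

DFS order: [4, 1, 2, 0, 6, 5, 3]


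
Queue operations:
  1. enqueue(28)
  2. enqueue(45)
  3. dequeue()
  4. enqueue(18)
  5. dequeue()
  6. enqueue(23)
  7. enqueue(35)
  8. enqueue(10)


enqueue(28) -> [28]
enqueue(45) -> [28, 45]
dequeue()->28, [45]
enqueue(18) -> [45, 18]
dequeue()->45, [18]
enqueue(23) -> [18, 23]
enqueue(35) -> [18, 23, 35]
enqueue(10) -> [18, 23, 35, 10]

Final queue: [18, 23, 35, 10]


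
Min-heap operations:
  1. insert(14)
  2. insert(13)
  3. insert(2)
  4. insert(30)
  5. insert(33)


insert(14) -> [14]
insert(13) -> [13, 14]
insert(2) -> [2, 14, 13]
insert(30) -> [2, 14, 13, 30]
insert(33) -> [2, 14, 13, 30, 33]

Final heap: [2, 14, 13, 30, 33]


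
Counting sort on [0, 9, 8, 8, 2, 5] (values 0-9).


Input: [0, 9, 8, 8, 2, 5]
Counts: [1, 0, 1, 0, 0, 1, 0, 0, 2, 1]

Sorted: [0, 2, 5, 8, 8, 9]


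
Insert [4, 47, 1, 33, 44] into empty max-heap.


Insert 4: [4]
Insert 47: [47, 4]
Insert 1: [47, 4, 1]
Insert 33: [47, 33, 1, 4]
Insert 44: [47, 44, 1, 4, 33]

Final heap: [47, 44, 1, 4, 33]


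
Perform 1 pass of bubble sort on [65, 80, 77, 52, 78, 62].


Initial: [65, 80, 77, 52, 78, 62]
Pass 1: [65, 77, 52, 78, 62, 80] (4 swaps)

After 1 pass: [65, 77, 52, 78, 62, 80]


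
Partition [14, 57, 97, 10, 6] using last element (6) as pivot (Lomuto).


Pivot: 6
Place pivot at 0: [6, 57, 97, 10, 14]

Partitioned: [6, 57, 97, 10, 14]


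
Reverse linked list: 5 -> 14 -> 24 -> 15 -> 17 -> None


Step 1: curr=5, set curr.next=prev(None) | reversed so far: 5
Step 2: curr=14, set curr.next=prev(5) | reversed so far: 14 -> 5
Step 3: curr=24, set curr.next=prev(14) | reversed so far: 24 -> 14 -> 5
Step 4: curr=15, set curr.next=prev(24) | reversed so far: 15 -> 24 -> 14 -> 5
Step 5: curr=17, set curr.next=prev(15) | reversed so far: 17 -> 15 -> 24 -> 14 -> 5

17 -> 15 -> 24 -> 14 -> 5 -> None


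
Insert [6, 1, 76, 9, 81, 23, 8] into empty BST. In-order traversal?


Insert 6: root
Insert 1: L from 6
Insert 76: R from 6
Insert 9: R from 6 -> L from 76
Insert 81: R from 6 -> R from 76
Insert 23: R from 6 -> L from 76 -> R from 9
Insert 8: R from 6 -> L from 76 -> L from 9

In-order: [1, 6, 8, 9, 23, 76, 81]


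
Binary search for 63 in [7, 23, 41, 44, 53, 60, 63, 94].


Step 1: lo=0, hi=7, mid=3, val=44
Step 2: lo=4, hi=7, mid=5, val=60
Step 3: lo=6, hi=7, mid=6, val=63

Found at index 6


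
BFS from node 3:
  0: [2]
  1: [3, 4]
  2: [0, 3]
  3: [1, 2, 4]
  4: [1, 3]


Visit 3, enqueue [1, 2, 4]
Visit 1, enqueue []
Visit 2, enqueue [0]
Visit 4, enqueue []
Visit 0, enqueue []

BFS order: [3, 1, 2, 4, 0]


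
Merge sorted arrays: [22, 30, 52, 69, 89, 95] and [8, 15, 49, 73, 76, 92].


Take 8 from B
Take 15 from B
Take 22 from A
Take 30 from A
Take 49 from B
Take 52 from A
Take 69 from A
Take 73 from B
Take 76 from B
Take 89 from A
Take 92 from B

Merged: [8, 15, 22, 30, 49, 52, 69, 73, 76, 89, 92, 95]


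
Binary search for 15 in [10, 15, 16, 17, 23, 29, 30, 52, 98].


Step 1: lo=0, hi=8, mid=4, val=23
Step 2: lo=0, hi=3, mid=1, val=15

Found at index 1


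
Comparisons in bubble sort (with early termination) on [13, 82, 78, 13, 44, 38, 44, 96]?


Algorithm: bubble sort (with early termination)
Input: [13, 82, 78, 13, 44, 38, 44, 96]
Sorted: [13, 13, 38, 44, 44, 78, 82, 96]

22


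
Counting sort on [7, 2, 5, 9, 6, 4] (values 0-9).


Input: [7, 2, 5, 9, 6, 4]
Counts: [0, 0, 1, 0, 1, 1, 1, 1, 0, 1]

Sorted: [2, 4, 5, 6, 7, 9]


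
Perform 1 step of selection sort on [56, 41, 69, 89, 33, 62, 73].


Initial: [56, 41, 69, 89, 33, 62, 73]
Step 1: min=33 at 4
  Swap: [33, 41, 69, 89, 56, 62, 73]

After 1 step: [33, 41, 69, 89, 56, 62, 73]


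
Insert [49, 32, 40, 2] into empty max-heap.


Insert 49: [49]
Insert 32: [49, 32]
Insert 40: [49, 32, 40]
Insert 2: [49, 32, 40, 2]

Final heap: [49, 32, 40, 2]


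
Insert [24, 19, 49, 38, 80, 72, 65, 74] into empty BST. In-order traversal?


Insert 24: root
Insert 19: L from 24
Insert 49: R from 24
Insert 38: R from 24 -> L from 49
Insert 80: R from 24 -> R from 49
Insert 72: R from 24 -> R from 49 -> L from 80
Insert 65: R from 24 -> R from 49 -> L from 80 -> L from 72
Insert 74: R from 24 -> R from 49 -> L from 80 -> R from 72

In-order: [19, 24, 38, 49, 65, 72, 74, 80]


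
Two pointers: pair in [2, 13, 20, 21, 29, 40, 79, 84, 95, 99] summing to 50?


lo=0(2)+hi=9(99)=101
lo=0(2)+hi=8(95)=97
lo=0(2)+hi=7(84)=86
lo=0(2)+hi=6(79)=81
lo=0(2)+hi=5(40)=42
lo=1(13)+hi=5(40)=53
lo=1(13)+hi=4(29)=42
lo=2(20)+hi=4(29)=49
lo=3(21)+hi=4(29)=50

Yes: 21+29=50


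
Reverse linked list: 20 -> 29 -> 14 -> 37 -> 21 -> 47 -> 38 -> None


Step 1: curr=20, set curr.next=prev(None) | reversed so far: 20
Step 2: curr=29, set curr.next=prev(20) | reversed so far: 29 -> 20
Step 3: curr=14, set curr.next=prev(29) | reversed so far: 14 -> 29 -> 20
Step 4: curr=37, set curr.next=prev(14) | reversed so far: 37 -> 14 -> 29 -> 20
Step 5: curr=21, set curr.next=prev(37) | reversed so far: 21 -> 37 -> 14 -> 29 -> 20
Step 6: curr=47, set curr.next=prev(21) | reversed so far: 47 -> 21 -> 37 -> 14 -> 29 -> 20
Step 7: curr=38, set curr.next=prev(47) | reversed so far: 38 -> 47 -> 21 -> 37 -> 14 -> 29 -> 20

38 -> 47 -> 21 -> 37 -> 14 -> 29 -> 20 -> None


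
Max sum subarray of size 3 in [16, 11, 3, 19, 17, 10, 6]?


[0:3]: 30
[1:4]: 33
[2:5]: 39
[3:6]: 46
[4:7]: 33

Max: 46 at [3:6]


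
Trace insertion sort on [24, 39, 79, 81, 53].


Initial: [24, 39, 79, 81, 53]
Insert 39: [24, 39, 79, 81, 53]
Insert 79: [24, 39, 79, 81, 53]
Insert 81: [24, 39, 79, 81, 53]
Insert 53: [24, 39, 53, 79, 81]

Sorted: [24, 39, 53, 79, 81]


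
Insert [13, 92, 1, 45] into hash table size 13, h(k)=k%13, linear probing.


Insert 13: h=0 -> slot 0
Insert 92: h=1 -> slot 1
Insert 1: h=1, 1 probes -> slot 2
Insert 45: h=6 -> slot 6

Table: [13, 92, 1, None, None, None, 45, None, None, None, None, None, None]


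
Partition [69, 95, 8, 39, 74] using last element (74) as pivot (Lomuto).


Pivot: 74
  69 <= 74: advance i (no swap)
  8 <= 74: swap -> [69, 8, 95, 39, 74]
  39 <= 74: swap -> [69, 8, 39, 95, 74]
Place pivot at 3: [69, 8, 39, 74, 95]

Partitioned: [69, 8, 39, 74, 95]


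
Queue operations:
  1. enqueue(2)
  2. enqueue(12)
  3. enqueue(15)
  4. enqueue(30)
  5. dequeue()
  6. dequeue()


enqueue(2) -> [2]
enqueue(12) -> [2, 12]
enqueue(15) -> [2, 12, 15]
enqueue(30) -> [2, 12, 15, 30]
dequeue()->2, [12, 15, 30]
dequeue()->12, [15, 30]

Final queue: [15, 30]


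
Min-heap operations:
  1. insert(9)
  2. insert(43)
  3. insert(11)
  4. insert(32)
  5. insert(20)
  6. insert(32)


insert(9) -> [9]
insert(43) -> [9, 43]
insert(11) -> [9, 43, 11]
insert(32) -> [9, 32, 11, 43]
insert(20) -> [9, 20, 11, 43, 32]
insert(32) -> [9, 20, 11, 43, 32, 32]

Final heap: [9, 20, 11, 43, 32, 32]


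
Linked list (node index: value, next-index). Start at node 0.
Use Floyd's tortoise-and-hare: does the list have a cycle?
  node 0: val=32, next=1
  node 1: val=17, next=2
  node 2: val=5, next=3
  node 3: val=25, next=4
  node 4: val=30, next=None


Floyd's tortoise (slow, +1) and hare (fast, +2):
  init: slow=0, fast=0
  step 1: slow=1, fast=2
  step 2: slow=2, fast=4
  step 3: fast -> None, no cycle

Cycle: no


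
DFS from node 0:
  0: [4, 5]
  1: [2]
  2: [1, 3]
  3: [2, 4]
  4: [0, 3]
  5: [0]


Visit 0, push [5, 4]
Visit 4, push [3]
Visit 3, push [2]
Visit 2, push [1]
Visit 1, push []
Visit 5, push []

DFS order: [0, 4, 3, 2, 1, 5]


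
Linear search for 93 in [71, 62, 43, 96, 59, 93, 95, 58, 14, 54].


i=0: 71!=93
i=1: 62!=93
i=2: 43!=93
i=3: 96!=93
i=4: 59!=93
i=5: 93==93 found!

Found at 5, 6 comps


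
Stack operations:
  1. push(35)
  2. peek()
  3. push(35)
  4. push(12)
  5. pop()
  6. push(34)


push(35) -> [35]
peek()->35
push(35) -> [35, 35]
push(12) -> [35, 35, 12]
pop()->12, [35, 35]
push(34) -> [35, 35, 34]

Final stack: [35, 35, 34]


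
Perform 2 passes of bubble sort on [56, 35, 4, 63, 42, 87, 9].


Initial: [56, 35, 4, 63, 42, 87, 9]
Pass 1: [35, 4, 56, 42, 63, 9, 87] (4 swaps)
Pass 2: [4, 35, 42, 56, 9, 63, 87] (3 swaps)

After 2 passes: [4, 35, 42, 56, 9, 63, 87]


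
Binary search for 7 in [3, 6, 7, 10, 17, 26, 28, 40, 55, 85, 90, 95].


Step 1: lo=0, hi=11, mid=5, val=26
Step 2: lo=0, hi=4, mid=2, val=7

Found at index 2


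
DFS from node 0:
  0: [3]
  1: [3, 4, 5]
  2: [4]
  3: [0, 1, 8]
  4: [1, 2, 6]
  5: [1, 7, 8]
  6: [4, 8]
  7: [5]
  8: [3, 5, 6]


Visit 0, push [3]
Visit 3, push [8, 1]
Visit 1, push [5, 4]
Visit 4, push [6, 2]
Visit 2, push []
Visit 6, push [8]
Visit 8, push [5]
Visit 5, push [7]
Visit 7, push []

DFS order: [0, 3, 1, 4, 2, 6, 8, 5, 7]


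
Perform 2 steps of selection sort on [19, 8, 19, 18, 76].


Initial: [19, 8, 19, 18, 76]
Step 1: min=8 at 1
  Swap: [8, 19, 19, 18, 76]
Step 2: min=18 at 3
  Swap: [8, 18, 19, 19, 76]

After 2 steps: [8, 18, 19, 19, 76]


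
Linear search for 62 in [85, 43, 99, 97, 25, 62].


i=0: 85!=62
i=1: 43!=62
i=2: 99!=62
i=3: 97!=62
i=4: 25!=62
i=5: 62==62 found!

Found at 5, 6 comps


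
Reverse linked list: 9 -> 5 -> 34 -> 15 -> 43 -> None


Step 1: curr=9, set curr.next=prev(None) | reversed so far: 9
Step 2: curr=5, set curr.next=prev(9) | reversed so far: 5 -> 9
Step 3: curr=34, set curr.next=prev(5) | reversed so far: 34 -> 5 -> 9
Step 4: curr=15, set curr.next=prev(34) | reversed so far: 15 -> 34 -> 5 -> 9
Step 5: curr=43, set curr.next=prev(15) | reversed so far: 43 -> 15 -> 34 -> 5 -> 9

43 -> 15 -> 34 -> 5 -> 9 -> None


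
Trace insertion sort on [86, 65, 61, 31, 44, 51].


Initial: [86, 65, 61, 31, 44, 51]
Insert 65: [65, 86, 61, 31, 44, 51]
Insert 61: [61, 65, 86, 31, 44, 51]
Insert 31: [31, 61, 65, 86, 44, 51]
Insert 44: [31, 44, 61, 65, 86, 51]
Insert 51: [31, 44, 51, 61, 65, 86]

Sorted: [31, 44, 51, 61, 65, 86]


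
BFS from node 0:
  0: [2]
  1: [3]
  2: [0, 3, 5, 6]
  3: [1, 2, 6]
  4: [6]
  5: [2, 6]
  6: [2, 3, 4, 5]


Visit 0, enqueue [2]
Visit 2, enqueue [3, 5, 6]
Visit 3, enqueue [1]
Visit 5, enqueue []
Visit 6, enqueue [4]
Visit 1, enqueue []
Visit 4, enqueue []

BFS order: [0, 2, 3, 5, 6, 1, 4]


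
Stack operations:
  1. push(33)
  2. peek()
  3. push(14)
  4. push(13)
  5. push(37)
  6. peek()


push(33) -> [33]
peek()->33
push(14) -> [33, 14]
push(13) -> [33, 14, 13]
push(37) -> [33, 14, 13, 37]
peek()->37

Final stack: [33, 14, 13, 37]


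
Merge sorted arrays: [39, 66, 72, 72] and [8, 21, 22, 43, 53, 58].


Take 8 from B
Take 21 from B
Take 22 from B
Take 39 from A
Take 43 from B
Take 53 from B
Take 58 from B

Merged: [8, 21, 22, 39, 43, 53, 58, 66, 72, 72]


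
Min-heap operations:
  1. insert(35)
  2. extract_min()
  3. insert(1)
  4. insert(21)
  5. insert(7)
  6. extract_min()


insert(35) -> [35]
extract_min()->35, []
insert(1) -> [1]
insert(21) -> [1, 21]
insert(7) -> [1, 21, 7]
extract_min()->1, [7, 21]

Final heap: [7, 21]


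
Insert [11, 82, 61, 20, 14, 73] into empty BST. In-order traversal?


Insert 11: root
Insert 82: R from 11
Insert 61: R from 11 -> L from 82
Insert 20: R from 11 -> L from 82 -> L from 61
Insert 14: R from 11 -> L from 82 -> L from 61 -> L from 20
Insert 73: R from 11 -> L from 82 -> R from 61

In-order: [11, 14, 20, 61, 73, 82]


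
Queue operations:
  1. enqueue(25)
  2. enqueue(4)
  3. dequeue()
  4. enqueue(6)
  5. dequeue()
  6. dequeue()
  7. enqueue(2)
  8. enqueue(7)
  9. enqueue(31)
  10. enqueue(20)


enqueue(25) -> [25]
enqueue(4) -> [25, 4]
dequeue()->25, [4]
enqueue(6) -> [4, 6]
dequeue()->4, [6]
dequeue()->6, []
enqueue(2) -> [2]
enqueue(7) -> [2, 7]
enqueue(31) -> [2, 7, 31]
enqueue(20) -> [2, 7, 31, 20]

Final queue: [2, 7, 31, 20]


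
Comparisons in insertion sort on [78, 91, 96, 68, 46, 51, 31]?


Algorithm: insertion sort
Input: [78, 91, 96, 68, 46, 51, 31]
Sorted: [31, 46, 51, 68, 78, 91, 96]

20


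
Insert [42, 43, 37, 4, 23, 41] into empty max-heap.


Insert 42: [42]
Insert 43: [43, 42]
Insert 37: [43, 42, 37]
Insert 4: [43, 42, 37, 4]
Insert 23: [43, 42, 37, 4, 23]
Insert 41: [43, 42, 41, 4, 23, 37]

Final heap: [43, 42, 41, 4, 23, 37]


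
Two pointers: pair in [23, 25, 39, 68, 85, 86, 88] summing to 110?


lo=0(23)+hi=6(88)=111
lo=0(23)+hi=5(86)=109
lo=1(25)+hi=5(86)=111
lo=1(25)+hi=4(85)=110

Yes: 25+85=110


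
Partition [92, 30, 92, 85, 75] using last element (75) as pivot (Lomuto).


Pivot: 75
  30 <= 75: swap -> [30, 92, 92, 85, 75]
Place pivot at 1: [30, 75, 92, 85, 92]

Partitioned: [30, 75, 92, 85, 92]


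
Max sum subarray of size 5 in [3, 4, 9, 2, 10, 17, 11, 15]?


[0:5]: 28
[1:6]: 42
[2:7]: 49
[3:8]: 55

Max: 55 at [3:8]


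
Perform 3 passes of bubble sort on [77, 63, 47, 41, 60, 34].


Initial: [77, 63, 47, 41, 60, 34]
Pass 1: [63, 47, 41, 60, 34, 77] (5 swaps)
Pass 2: [47, 41, 60, 34, 63, 77] (4 swaps)
Pass 3: [41, 47, 34, 60, 63, 77] (2 swaps)

After 3 passes: [41, 47, 34, 60, 63, 77]


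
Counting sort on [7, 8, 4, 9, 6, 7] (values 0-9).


Input: [7, 8, 4, 9, 6, 7]
Counts: [0, 0, 0, 0, 1, 0, 1, 2, 1, 1]

Sorted: [4, 6, 7, 7, 8, 9]


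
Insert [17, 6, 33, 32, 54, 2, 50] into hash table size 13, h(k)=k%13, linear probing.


Insert 17: h=4 -> slot 4
Insert 6: h=6 -> slot 6
Insert 33: h=7 -> slot 7
Insert 32: h=6, 2 probes -> slot 8
Insert 54: h=2 -> slot 2
Insert 2: h=2, 1 probes -> slot 3
Insert 50: h=11 -> slot 11

Table: [None, None, 54, 2, 17, None, 6, 33, 32, None, None, 50, None]


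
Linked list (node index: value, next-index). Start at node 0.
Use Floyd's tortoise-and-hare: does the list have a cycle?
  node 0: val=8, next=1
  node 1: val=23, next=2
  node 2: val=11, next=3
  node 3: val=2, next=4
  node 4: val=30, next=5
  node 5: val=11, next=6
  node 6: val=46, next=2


Floyd's tortoise (slow, +1) and hare (fast, +2):
  init: slow=0, fast=0
  step 1: slow=1, fast=2
  step 2: slow=2, fast=4
  step 3: slow=3, fast=6
  step 4: slow=4, fast=3
  step 5: slow=5, fast=5
  slow == fast at node 5: cycle detected

Cycle: yes


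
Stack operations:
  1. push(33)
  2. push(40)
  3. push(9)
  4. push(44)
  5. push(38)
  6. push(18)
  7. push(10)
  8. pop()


push(33) -> [33]
push(40) -> [33, 40]
push(9) -> [33, 40, 9]
push(44) -> [33, 40, 9, 44]
push(38) -> [33, 40, 9, 44, 38]
push(18) -> [33, 40, 9, 44, 38, 18]
push(10) -> [33, 40, 9, 44, 38, 18, 10]
pop()->10, [33, 40, 9, 44, 38, 18]

Final stack: [33, 40, 9, 44, 38, 18]


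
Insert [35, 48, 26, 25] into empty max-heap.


Insert 35: [35]
Insert 48: [48, 35]
Insert 26: [48, 35, 26]
Insert 25: [48, 35, 26, 25]

Final heap: [48, 35, 26, 25]


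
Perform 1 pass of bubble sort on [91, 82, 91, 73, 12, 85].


Initial: [91, 82, 91, 73, 12, 85]
Pass 1: [82, 91, 73, 12, 85, 91] (4 swaps)

After 1 pass: [82, 91, 73, 12, 85, 91]


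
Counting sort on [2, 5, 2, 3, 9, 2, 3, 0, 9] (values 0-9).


Input: [2, 5, 2, 3, 9, 2, 3, 0, 9]
Counts: [1, 0, 3, 2, 0, 1, 0, 0, 0, 2]

Sorted: [0, 2, 2, 2, 3, 3, 5, 9, 9]


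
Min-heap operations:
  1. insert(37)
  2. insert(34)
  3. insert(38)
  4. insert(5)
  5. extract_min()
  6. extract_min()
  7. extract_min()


insert(37) -> [37]
insert(34) -> [34, 37]
insert(38) -> [34, 37, 38]
insert(5) -> [5, 34, 38, 37]
extract_min()->5, [34, 37, 38]
extract_min()->34, [37, 38]
extract_min()->37, [38]

Final heap: [38]


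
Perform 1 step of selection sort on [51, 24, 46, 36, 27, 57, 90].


Initial: [51, 24, 46, 36, 27, 57, 90]
Step 1: min=24 at 1
  Swap: [24, 51, 46, 36, 27, 57, 90]

After 1 step: [24, 51, 46, 36, 27, 57, 90]


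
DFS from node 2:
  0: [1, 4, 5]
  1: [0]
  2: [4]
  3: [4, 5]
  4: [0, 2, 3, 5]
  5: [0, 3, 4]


Visit 2, push [4]
Visit 4, push [5, 3, 0]
Visit 0, push [5, 1]
Visit 1, push []
Visit 5, push [3]
Visit 3, push []

DFS order: [2, 4, 0, 1, 5, 3]


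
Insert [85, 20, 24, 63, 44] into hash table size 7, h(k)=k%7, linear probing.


Insert 85: h=1 -> slot 1
Insert 20: h=6 -> slot 6
Insert 24: h=3 -> slot 3
Insert 63: h=0 -> slot 0
Insert 44: h=2 -> slot 2

Table: [63, 85, 44, 24, None, None, 20]


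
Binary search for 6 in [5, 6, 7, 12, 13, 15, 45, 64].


Step 1: lo=0, hi=7, mid=3, val=12
Step 2: lo=0, hi=2, mid=1, val=6

Found at index 1


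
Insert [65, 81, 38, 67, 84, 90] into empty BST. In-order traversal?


Insert 65: root
Insert 81: R from 65
Insert 38: L from 65
Insert 67: R from 65 -> L from 81
Insert 84: R from 65 -> R from 81
Insert 90: R from 65 -> R from 81 -> R from 84

In-order: [38, 65, 67, 81, 84, 90]


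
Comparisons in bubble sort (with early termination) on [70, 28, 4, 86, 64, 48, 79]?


Algorithm: bubble sort (with early termination)
Input: [70, 28, 4, 86, 64, 48, 79]
Sorted: [4, 28, 48, 64, 70, 79, 86]

18


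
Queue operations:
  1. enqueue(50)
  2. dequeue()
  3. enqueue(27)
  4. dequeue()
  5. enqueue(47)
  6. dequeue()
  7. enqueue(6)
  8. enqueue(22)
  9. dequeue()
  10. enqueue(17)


enqueue(50) -> [50]
dequeue()->50, []
enqueue(27) -> [27]
dequeue()->27, []
enqueue(47) -> [47]
dequeue()->47, []
enqueue(6) -> [6]
enqueue(22) -> [6, 22]
dequeue()->6, [22]
enqueue(17) -> [22, 17]

Final queue: [22, 17]


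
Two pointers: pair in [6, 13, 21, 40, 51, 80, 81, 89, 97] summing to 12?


lo=0(6)+hi=8(97)=103
lo=0(6)+hi=7(89)=95
lo=0(6)+hi=6(81)=87
lo=0(6)+hi=5(80)=86
lo=0(6)+hi=4(51)=57
lo=0(6)+hi=3(40)=46
lo=0(6)+hi=2(21)=27
lo=0(6)+hi=1(13)=19

No pair found


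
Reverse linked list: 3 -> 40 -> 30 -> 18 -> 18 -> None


Step 1: curr=3, set curr.next=prev(None) | reversed so far: 3
Step 2: curr=40, set curr.next=prev(3) | reversed so far: 40 -> 3
Step 3: curr=30, set curr.next=prev(40) | reversed so far: 30 -> 40 -> 3
Step 4: curr=18, set curr.next=prev(30) | reversed so far: 18 -> 30 -> 40 -> 3
Step 5: curr=18, set curr.next=prev(18) | reversed so far: 18 -> 18 -> 30 -> 40 -> 3

18 -> 18 -> 30 -> 40 -> 3 -> None


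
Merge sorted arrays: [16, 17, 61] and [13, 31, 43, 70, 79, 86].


Take 13 from B
Take 16 from A
Take 17 from A
Take 31 from B
Take 43 from B
Take 61 from A

Merged: [13, 16, 17, 31, 43, 61, 70, 79, 86]


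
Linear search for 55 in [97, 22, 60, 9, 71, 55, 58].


i=0: 97!=55
i=1: 22!=55
i=2: 60!=55
i=3: 9!=55
i=4: 71!=55
i=5: 55==55 found!

Found at 5, 6 comps


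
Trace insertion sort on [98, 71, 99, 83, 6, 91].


Initial: [98, 71, 99, 83, 6, 91]
Insert 71: [71, 98, 99, 83, 6, 91]
Insert 99: [71, 98, 99, 83, 6, 91]
Insert 83: [71, 83, 98, 99, 6, 91]
Insert 6: [6, 71, 83, 98, 99, 91]
Insert 91: [6, 71, 83, 91, 98, 99]

Sorted: [6, 71, 83, 91, 98, 99]


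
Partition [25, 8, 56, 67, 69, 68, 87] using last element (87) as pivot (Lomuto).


Pivot: 87
  25 <= 87: advance i (no swap)
  8 <= 87: advance i (no swap)
  56 <= 87: advance i (no swap)
  67 <= 87: advance i (no swap)
  69 <= 87: advance i (no swap)
  68 <= 87: advance i (no swap)
Place pivot at 6: [25, 8, 56, 67, 69, 68, 87]

Partitioned: [25, 8, 56, 67, 69, 68, 87]


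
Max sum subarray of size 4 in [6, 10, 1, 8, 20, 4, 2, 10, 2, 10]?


[0:4]: 25
[1:5]: 39
[2:6]: 33
[3:7]: 34
[4:8]: 36
[5:9]: 18
[6:10]: 24

Max: 39 at [1:5]


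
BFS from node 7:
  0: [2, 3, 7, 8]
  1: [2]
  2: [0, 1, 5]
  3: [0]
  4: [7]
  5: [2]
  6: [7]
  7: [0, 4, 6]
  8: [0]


Visit 7, enqueue [0, 4, 6]
Visit 0, enqueue [2, 3, 8]
Visit 4, enqueue []
Visit 6, enqueue []
Visit 2, enqueue [1, 5]
Visit 3, enqueue []
Visit 8, enqueue []
Visit 1, enqueue []
Visit 5, enqueue []

BFS order: [7, 0, 4, 6, 2, 3, 8, 1, 5]


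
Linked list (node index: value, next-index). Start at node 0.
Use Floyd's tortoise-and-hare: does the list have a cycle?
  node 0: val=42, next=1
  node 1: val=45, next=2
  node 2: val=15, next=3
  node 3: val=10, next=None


Floyd's tortoise (slow, +1) and hare (fast, +2):
  init: slow=0, fast=0
  step 1: slow=1, fast=2
  step 2: fast 2->3->None, no cycle

Cycle: no


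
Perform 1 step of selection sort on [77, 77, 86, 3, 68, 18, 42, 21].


Initial: [77, 77, 86, 3, 68, 18, 42, 21]
Step 1: min=3 at 3
  Swap: [3, 77, 86, 77, 68, 18, 42, 21]

After 1 step: [3, 77, 86, 77, 68, 18, 42, 21]


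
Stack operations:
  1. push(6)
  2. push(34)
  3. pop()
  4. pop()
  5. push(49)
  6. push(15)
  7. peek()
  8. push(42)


push(6) -> [6]
push(34) -> [6, 34]
pop()->34, [6]
pop()->6, []
push(49) -> [49]
push(15) -> [49, 15]
peek()->15
push(42) -> [49, 15, 42]

Final stack: [49, 15, 42]


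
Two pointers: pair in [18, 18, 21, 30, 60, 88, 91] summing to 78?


lo=0(18)+hi=6(91)=109
lo=0(18)+hi=5(88)=106
lo=0(18)+hi=4(60)=78

Yes: 18+60=78


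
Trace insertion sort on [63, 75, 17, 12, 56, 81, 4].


Initial: [63, 75, 17, 12, 56, 81, 4]
Insert 75: [63, 75, 17, 12, 56, 81, 4]
Insert 17: [17, 63, 75, 12, 56, 81, 4]
Insert 12: [12, 17, 63, 75, 56, 81, 4]
Insert 56: [12, 17, 56, 63, 75, 81, 4]
Insert 81: [12, 17, 56, 63, 75, 81, 4]
Insert 4: [4, 12, 17, 56, 63, 75, 81]

Sorted: [4, 12, 17, 56, 63, 75, 81]


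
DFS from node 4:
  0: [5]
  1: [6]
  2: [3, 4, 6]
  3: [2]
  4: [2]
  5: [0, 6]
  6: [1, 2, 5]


Visit 4, push [2]
Visit 2, push [6, 3]
Visit 3, push []
Visit 6, push [5, 1]
Visit 1, push []
Visit 5, push [0]
Visit 0, push []

DFS order: [4, 2, 3, 6, 1, 5, 0]


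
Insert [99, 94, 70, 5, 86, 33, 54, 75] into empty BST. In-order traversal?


Insert 99: root
Insert 94: L from 99
Insert 70: L from 99 -> L from 94
Insert 5: L from 99 -> L from 94 -> L from 70
Insert 86: L from 99 -> L from 94 -> R from 70
Insert 33: L from 99 -> L from 94 -> L from 70 -> R from 5
Insert 54: L from 99 -> L from 94 -> L from 70 -> R from 5 -> R from 33
Insert 75: L from 99 -> L from 94 -> R from 70 -> L from 86

In-order: [5, 33, 54, 70, 75, 86, 94, 99]


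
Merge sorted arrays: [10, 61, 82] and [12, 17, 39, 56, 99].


Take 10 from A
Take 12 from B
Take 17 from B
Take 39 from B
Take 56 from B
Take 61 from A
Take 82 from A

Merged: [10, 12, 17, 39, 56, 61, 82, 99]


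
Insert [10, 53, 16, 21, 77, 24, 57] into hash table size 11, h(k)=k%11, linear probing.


Insert 10: h=10 -> slot 10
Insert 53: h=9 -> slot 9
Insert 16: h=5 -> slot 5
Insert 21: h=10, 1 probes -> slot 0
Insert 77: h=0, 1 probes -> slot 1
Insert 24: h=2 -> slot 2
Insert 57: h=2, 1 probes -> slot 3

Table: [21, 77, 24, 57, None, 16, None, None, None, 53, 10]


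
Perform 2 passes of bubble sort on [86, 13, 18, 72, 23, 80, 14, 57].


Initial: [86, 13, 18, 72, 23, 80, 14, 57]
Pass 1: [13, 18, 72, 23, 80, 14, 57, 86] (7 swaps)
Pass 2: [13, 18, 23, 72, 14, 57, 80, 86] (3 swaps)

After 2 passes: [13, 18, 23, 72, 14, 57, 80, 86]


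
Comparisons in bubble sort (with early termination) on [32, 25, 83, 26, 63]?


Algorithm: bubble sort (with early termination)
Input: [32, 25, 83, 26, 63]
Sorted: [25, 26, 32, 63, 83]

9


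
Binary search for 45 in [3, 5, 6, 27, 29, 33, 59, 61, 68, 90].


Step 1: lo=0, hi=9, mid=4, val=29
Step 2: lo=5, hi=9, mid=7, val=61
Step 3: lo=5, hi=6, mid=5, val=33
Step 4: lo=6, hi=6, mid=6, val=59

Not found


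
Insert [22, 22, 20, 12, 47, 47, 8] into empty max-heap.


Insert 22: [22]
Insert 22: [22, 22]
Insert 20: [22, 22, 20]
Insert 12: [22, 22, 20, 12]
Insert 47: [47, 22, 20, 12, 22]
Insert 47: [47, 22, 47, 12, 22, 20]
Insert 8: [47, 22, 47, 12, 22, 20, 8]

Final heap: [47, 22, 47, 12, 22, 20, 8]


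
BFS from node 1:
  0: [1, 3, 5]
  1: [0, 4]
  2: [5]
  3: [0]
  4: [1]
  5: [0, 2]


Visit 1, enqueue [0, 4]
Visit 0, enqueue [3, 5]
Visit 4, enqueue []
Visit 3, enqueue []
Visit 5, enqueue [2]
Visit 2, enqueue []

BFS order: [1, 0, 4, 3, 5, 2]


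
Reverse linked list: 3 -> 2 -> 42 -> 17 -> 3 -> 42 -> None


Step 1: curr=3, set curr.next=prev(None) | reversed so far: 3
Step 2: curr=2, set curr.next=prev(3) | reversed so far: 2 -> 3
Step 3: curr=42, set curr.next=prev(2) | reversed so far: 42 -> 2 -> 3
Step 4: curr=17, set curr.next=prev(42) | reversed so far: 17 -> 42 -> 2 -> 3
Step 5: curr=3, set curr.next=prev(17) | reversed so far: 3 -> 17 -> 42 -> 2 -> 3
Step 6: curr=42, set curr.next=prev(3) | reversed so far: 42 -> 3 -> 17 -> 42 -> 2 -> 3

42 -> 3 -> 17 -> 42 -> 2 -> 3 -> None


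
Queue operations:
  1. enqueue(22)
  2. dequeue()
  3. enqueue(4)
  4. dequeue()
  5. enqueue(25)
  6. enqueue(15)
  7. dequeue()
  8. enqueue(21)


enqueue(22) -> [22]
dequeue()->22, []
enqueue(4) -> [4]
dequeue()->4, []
enqueue(25) -> [25]
enqueue(15) -> [25, 15]
dequeue()->25, [15]
enqueue(21) -> [15, 21]

Final queue: [15, 21]


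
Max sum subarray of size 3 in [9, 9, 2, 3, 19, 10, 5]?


[0:3]: 20
[1:4]: 14
[2:5]: 24
[3:6]: 32
[4:7]: 34

Max: 34 at [4:7]


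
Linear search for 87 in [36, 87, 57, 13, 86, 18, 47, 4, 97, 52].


i=0: 36!=87
i=1: 87==87 found!

Found at 1, 2 comps


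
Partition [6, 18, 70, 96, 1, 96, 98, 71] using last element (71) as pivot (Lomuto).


Pivot: 71
  6 <= 71: advance i (no swap)
  18 <= 71: advance i (no swap)
  70 <= 71: advance i (no swap)
  1 <= 71: swap -> [6, 18, 70, 1, 96, 96, 98, 71]
Place pivot at 4: [6, 18, 70, 1, 71, 96, 98, 96]

Partitioned: [6, 18, 70, 1, 71, 96, 98, 96]


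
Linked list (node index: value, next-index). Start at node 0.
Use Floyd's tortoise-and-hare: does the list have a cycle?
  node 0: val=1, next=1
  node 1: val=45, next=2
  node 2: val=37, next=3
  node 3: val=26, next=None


Floyd's tortoise (slow, +1) and hare (fast, +2):
  init: slow=0, fast=0
  step 1: slow=1, fast=2
  step 2: fast 2->3->None, no cycle

Cycle: no


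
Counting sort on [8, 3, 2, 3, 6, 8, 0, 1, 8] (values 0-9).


Input: [8, 3, 2, 3, 6, 8, 0, 1, 8]
Counts: [1, 1, 1, 2, 0, 0, 1, 0, 3, 0]

Sorted: [0, 1, 2, 3, 3, 6, 8, 8, 8]


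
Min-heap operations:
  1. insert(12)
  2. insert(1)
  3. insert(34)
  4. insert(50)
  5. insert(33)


insert(12) -> [12]
insert(1) -> [1, 12]
insert(34) -> [1, 12, 34]
insert(50) -> [1, 12, 34, 50]
insert(33) -> [1, 12, 34, 50, 33]

Final heap: [1, 12, 34, 50, 33]


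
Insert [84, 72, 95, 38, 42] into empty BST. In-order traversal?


Insert 84: root
Insert 72: L from 84
Insert 95: R from 84
Insert 38: L from 84 -> L from 72
Insert 42: L from 84 -> L from 72 -> R from 38

In-order: [38, 42, 72, 84, 95]


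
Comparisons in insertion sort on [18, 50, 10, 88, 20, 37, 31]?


Algorithm: insertion sort
Input: [18, 50, 10, 88, 20, 37, 31]
Sorted: [10, 18, 20, 31, 37, 50, 88]

14


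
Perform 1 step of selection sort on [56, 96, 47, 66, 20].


Initial: [56, 96, 47, 66, 20]
Step 1: min=20 at 4
  Swap: [20, 96, 47, 66, 56]

After 1 step: [20, 96, 47, 66, 56]


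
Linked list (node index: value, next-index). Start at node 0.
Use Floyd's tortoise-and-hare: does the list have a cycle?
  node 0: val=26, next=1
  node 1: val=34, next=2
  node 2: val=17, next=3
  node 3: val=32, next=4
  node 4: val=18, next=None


Floyd's tortoise (slow, +1) and hare (fast, +2):
  init: slow=0, fast=0
  step 1: slow=1, fast=2
  step 2: slow=2, fast=4
  step 3: fast -> None, no cycle

Cycle: no


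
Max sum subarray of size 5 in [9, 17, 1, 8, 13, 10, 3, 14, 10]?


[0:5]: 48
[1:6]: 49
[2:7]: 35
[3:8]: 48
[4:9]: 50

Max: 50 at [4:9]


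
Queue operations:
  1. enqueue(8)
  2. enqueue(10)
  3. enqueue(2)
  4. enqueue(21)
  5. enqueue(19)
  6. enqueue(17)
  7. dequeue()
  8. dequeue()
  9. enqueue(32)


enqueue(8) -> [8]
enqueue(10) -> [8, 10]
enqueue(2) -> [8, 10, 2]
enqueue(21) -> [8, 10, 2, 21]
enqueue(19) -> [8, 10, 2, 21, 19]
enqueue(17) -> [8, 10, 2, 21, 19, 17]
dequeue()->8, [10, 2, 21, 19, 17]
dequeue()->10, [2, 21, 19, 17]
enqueue(32) -> [2, 21, 19, 17, 32]

Final queue: [2, 21, 19, 17, 32]


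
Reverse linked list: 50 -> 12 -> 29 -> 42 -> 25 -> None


Step 1: curr=50, set curr.next=prev(None) | reversed so far: 50
Step 2: curr=12, set curr.next=prev(50) | reversed so far: 12 -> 50
Step 3: curr=29, set curr.next=prev(12) | reversed so far: 29 -> 12 -> 50
Step 4: curr=42, set curr.next=prev(29) | reversed so far: 42 -> 29 -> 12 -> 50
Step 5: curr=25, set curr.next=prev(42) | reversed so far: 25 -> 42 -> 29 -> 12 -> 50

25 -> 42 -> 29 -> 12 -> 50 -> None
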